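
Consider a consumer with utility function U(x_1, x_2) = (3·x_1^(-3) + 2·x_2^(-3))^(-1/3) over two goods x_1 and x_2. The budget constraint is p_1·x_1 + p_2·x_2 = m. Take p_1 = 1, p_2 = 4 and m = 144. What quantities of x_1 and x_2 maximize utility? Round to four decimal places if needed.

x_1* = 40.4975, x_2* = 25.8756

Numerically x_2/x_1 = 0.638943, so x_1* = 144/(1 + 4·0.638943) = 40.4975 and x_2* = 0.638943·40.4975 = 25.8756.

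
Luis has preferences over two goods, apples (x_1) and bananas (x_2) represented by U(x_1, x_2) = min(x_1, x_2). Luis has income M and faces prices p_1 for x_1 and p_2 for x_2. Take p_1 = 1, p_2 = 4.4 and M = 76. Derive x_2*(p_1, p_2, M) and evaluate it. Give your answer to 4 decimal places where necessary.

x_2* = 14.0741

Leontief preferences: the optimum is at the kink where x_1/1 = x_2/1, i.e. x_2 = x_1.
Budget: p_1·x_1 + p_2·x_1 = M, so (p_1 + p_2)·x_1 = M.
Demand: x_1*(p_1,p_2,M) = M/(p_1 + p_2), x_2* = M/(p_1 + p_2).
Here 1 + 4.4 = 5.4, giving x_2* = 14.0741.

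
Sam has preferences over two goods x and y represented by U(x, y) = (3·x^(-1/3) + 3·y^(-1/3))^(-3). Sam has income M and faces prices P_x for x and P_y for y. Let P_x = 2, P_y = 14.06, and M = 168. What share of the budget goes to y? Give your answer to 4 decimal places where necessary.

share on y = 0.6195

MRS = MU_x/MU_y = (y/x)^(4/3). Set equal to P_x/P_y.
Solve for the ratio: y/x = [P_x/P_y]^(0.75).
With the ratio pinned down, the budget gives x* = M/(P_x + P_y·(y/x)) and y* = (y/x)·x*.
Numerically y/x = 0.231624, so x* = 168/(2 + 14.06·0.231624) = 31.9596 and y* = 0.231624·31.9596 = 7.4026.
Expenditure on y: 14.06·7.4026 = 104.0808; share = 0.6195.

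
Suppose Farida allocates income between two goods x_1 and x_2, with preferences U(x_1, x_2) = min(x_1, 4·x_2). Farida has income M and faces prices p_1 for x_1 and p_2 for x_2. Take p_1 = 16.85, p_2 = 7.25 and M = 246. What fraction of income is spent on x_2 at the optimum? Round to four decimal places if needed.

With perfect complements, no substitution: consume in ratio x_1:x_2 = 4:1.
Budget: p_1·x_1 + p_2·(1/4)·x_1 = M, so (4·p_1 + p_2)·x_1 = 4·M.
Demand: x_1*(p_1,p_2,M) = 4·M/(4·p_1 + p_2), x_2* = M/(4·p_1 + p_2).
Here 4·16.85 + 7.25 = 74.65, giving x_1* = 13.1815 and x_2* = 3.2954.
Expenditure on x_2: 7.25·3.2954 = 23.8915; share = 0.0971.

share on x_2 = 0.0971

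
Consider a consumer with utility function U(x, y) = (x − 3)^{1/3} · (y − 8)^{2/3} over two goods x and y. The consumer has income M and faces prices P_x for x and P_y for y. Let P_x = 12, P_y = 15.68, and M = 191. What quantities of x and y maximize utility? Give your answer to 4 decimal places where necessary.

MRS = (1/2)·(y−8)/(x−3). Tangency with P_x/P_y gives y−8 = 2·(P_x/P_y)·(x−3).
After buying the subsistence bundle (3, 8), a share 1/3 of the remaining income goes to x: x* = 3 + 1/3·(M − 3P_x − 8P_y)/P_x.
Discretionary income = 191 − 3·12 − 8·15.68 = 29.56; x* = 3 + 1/3·29.56/12 = 3.8211; y* = 8 + 2/3·29.56/15.68 = 9.2568.

x* = 3.8211, y* = 9.2568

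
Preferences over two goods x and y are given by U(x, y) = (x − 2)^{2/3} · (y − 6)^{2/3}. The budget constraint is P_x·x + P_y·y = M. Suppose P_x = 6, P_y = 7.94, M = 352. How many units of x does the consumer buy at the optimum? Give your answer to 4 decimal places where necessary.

This is Cobb-Douglas in (x−2, y−6): tangency gives 2/3·P_y·(y−6) = 2/3·P_x·(x−2).
After buying the subsistence bundle (2, 6), a share 0.5 of the remaining income goes to x: x* = 2 + 0.5·(M − 2P_x − 6P_y)/P_x.
Discretionary income = 352 − 2·6 − 6·7.94 = 292.36; x* = 2 + 0.5·292.36/6 = 26.3633.

x* = 26.3633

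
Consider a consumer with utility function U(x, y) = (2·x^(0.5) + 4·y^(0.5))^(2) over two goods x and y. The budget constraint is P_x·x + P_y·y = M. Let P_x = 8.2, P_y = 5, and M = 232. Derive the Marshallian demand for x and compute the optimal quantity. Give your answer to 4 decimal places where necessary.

MU_x ∝ 2·x^(-0.5), MU_y ∝ 4·y^(-0.5), so MRS = (1/2)·(y/x)^(0.5) = P_x/P_y.
Solve for the ratio: y/x = [2·P_x/P_y]^(2).
With the ratio pinned down, the budget gives x* = M/(P_x + P_y·(y/x)) and y* = (y/x)·x*.
Numerically y/x = 10.7584, so x* = 232/(8.2 + 5·10.7584) = 3.7424.

x* = 3.7424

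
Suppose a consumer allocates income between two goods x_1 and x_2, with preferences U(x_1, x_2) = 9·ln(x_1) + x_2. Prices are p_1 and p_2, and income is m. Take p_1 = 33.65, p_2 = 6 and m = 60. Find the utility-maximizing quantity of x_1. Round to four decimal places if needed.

Set MRS = p_1/p_2: (9/x_1)/1 = p_1/p_2.
So x_1*(p_1,p_2) = 9·p_2/p_1, independent of income; and x_2* = (m − 9·p_2)/p_2.
At the given prices: x_1* = 9·6/33.65 = 1.6048.

x_1* = 1.6048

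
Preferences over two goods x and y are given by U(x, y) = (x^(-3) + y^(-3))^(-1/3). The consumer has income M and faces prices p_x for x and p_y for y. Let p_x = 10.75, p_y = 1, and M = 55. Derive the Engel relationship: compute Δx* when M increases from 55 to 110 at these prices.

Δx* = 4.3787

Substitute y = (y/x)·x into the budget: x* = M/(p_x + p_y·(y/x)).
Numerically y/x = 1.810723, so x* = 55/(10.75 + 1·1.810723) = 4.3787.
At M' = 110: x* = 8.7575. Change: 8.7575 − 4.3787 = 4.3787.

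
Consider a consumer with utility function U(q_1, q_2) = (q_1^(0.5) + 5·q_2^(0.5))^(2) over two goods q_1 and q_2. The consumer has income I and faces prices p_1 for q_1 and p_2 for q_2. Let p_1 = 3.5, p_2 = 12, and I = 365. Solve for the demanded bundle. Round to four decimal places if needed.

q_1* = 12.5772, q_2* = 26.7483

Substitute q_2 = (q_2/q_1)·q_1 into the budget: q_1* = I/(p_1 + p_2·(q_2/q_1)).
Numerically q_2/q_1 = 2.126736, so q_1* = 365/(3.5 + 12·2.126736) = 12.5772 and q_2* = 2.126736·12.5772 = 26.7483.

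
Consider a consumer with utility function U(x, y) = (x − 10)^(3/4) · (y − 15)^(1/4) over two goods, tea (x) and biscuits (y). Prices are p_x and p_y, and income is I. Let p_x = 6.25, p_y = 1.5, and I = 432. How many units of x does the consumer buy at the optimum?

x* = 51.64

After buying the subsistence bundle (10, 15), a share 0.75 of the remaining income goes to x: x* = 10 + 0.75·(I − 10p_x − 15p_y)/p_x.
Discretionary income = 432 − 10·6.25 − 15·1.5 = 347; x* = 10 + 0.75·347/6.25 = 51.64.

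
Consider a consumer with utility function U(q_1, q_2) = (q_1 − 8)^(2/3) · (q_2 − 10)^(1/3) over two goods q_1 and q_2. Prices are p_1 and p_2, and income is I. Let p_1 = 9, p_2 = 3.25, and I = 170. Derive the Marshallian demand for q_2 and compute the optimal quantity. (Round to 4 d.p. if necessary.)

Let q_1' = q_1−8, q_2' = q_2−10. MRS = 2·q_2'/q_1' = p_1/p_2.
After buying the subsistence bundle (8, 10), a share 2/3 of the remaining income goes to q_1: q_1* = 8 + 2/3·(I − 8p_1 − 10p_2)/p_1.
Discretionary income = 170 − 8·9 − 10·3.25 = 65.5; q_2* = 10 + 1/3·65.5/3.25 = 16.7179.

q_2* = 16.7179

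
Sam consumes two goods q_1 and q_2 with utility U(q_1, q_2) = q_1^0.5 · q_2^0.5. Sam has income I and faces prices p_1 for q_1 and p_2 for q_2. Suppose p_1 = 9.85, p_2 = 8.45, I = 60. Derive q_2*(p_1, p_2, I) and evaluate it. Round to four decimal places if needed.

Tangency: MRS = q_2/q_1 = p_1/p_2.
Rearranging, p_2·q_2 = p_1·q_1. Substituting into the budget gives p_1·q_1·(1 + 1) = I.
Demand: q_1*(p_1,p_2,I) = 0.5·I/p_1 and q_2* = 0.5·I/p_2.
At p_1=9.85, p_2=8.45, I=60: q_2* = 0.5·60/8.45 = 3.5503.

q_2* = 3.5503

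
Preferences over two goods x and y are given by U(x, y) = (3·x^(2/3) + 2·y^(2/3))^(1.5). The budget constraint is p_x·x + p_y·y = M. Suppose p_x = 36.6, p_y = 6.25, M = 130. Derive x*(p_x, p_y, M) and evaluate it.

MRS = MU_x/MU_y = (3/2)·(y/x)^(1/3). Set equal to p_x/p_y.
Solve for the ratio: y/x = [(2/3)·p_x/p_y]^(3).
With the ratio pinned down, the budget gives x* = M/(p_x + p_y·(y/x)) and y* = (y/x)·x*.
Numerically y/x = 59.501707, so x* = 130/(36.6 + 6.25·59.501707) = 0.3182.

x* = 0.3182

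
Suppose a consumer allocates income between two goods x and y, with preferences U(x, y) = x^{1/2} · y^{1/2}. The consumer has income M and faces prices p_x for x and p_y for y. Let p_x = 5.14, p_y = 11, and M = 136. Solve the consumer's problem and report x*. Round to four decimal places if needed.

x* = 13.2296

MU_x/MU_y = (0.5·y)/(0.5·x); tangency sets this equal to p_x/p_y.
Rearranging, p_y·y = p_x·x. Substituting into the budget gives p_x·x·(1 + 1) = M.
Demand: x*(p_x,p_y,M) = 0.5·M/p_x and y* = 0.5·M/p_y.
At p_x=5.14, p_y=11, M=136: x* = 0.5·136/5.14 = 13.2296.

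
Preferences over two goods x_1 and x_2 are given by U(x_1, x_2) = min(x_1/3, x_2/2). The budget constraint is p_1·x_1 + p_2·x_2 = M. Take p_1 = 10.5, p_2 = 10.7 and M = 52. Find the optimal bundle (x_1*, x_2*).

With perfect complements, no substitution: consume in ratio x_1:x_2 = 3:2.
Budget: p_1·x_1 + p_2·(2/3)·x_1 = M, so (3·p_1 + 2·p_2)·x_1 = 3·M.
Demand: x_1*(p_1,p_2,M) = 3·M/(3·p_1 + 2·p_2), x_2* = 2·M/(3·p_1 + 2·p_2).
Here 3·10.5 + 2·10.7 = 52.9, giving x_1* = 2.949 and x_2* = 1.966.

x_1* = 2.949, x_2* = 1.966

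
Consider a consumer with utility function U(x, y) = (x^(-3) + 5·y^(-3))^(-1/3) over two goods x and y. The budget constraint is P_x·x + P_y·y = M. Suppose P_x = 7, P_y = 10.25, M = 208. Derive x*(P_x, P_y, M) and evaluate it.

From the CES first-order condition, (1/5)·(y/x)^(4) = P_x/P_y.
Solve for the ratio: y/x = [5·P_x/P_y]^(0.25).
With the ratio pinned down, the budget gives x* = M/(P_x + P_y·(y/x)) and y* = (y/x)·x*.
Numerically y/x = 1.359365, so x* = 208/(7 + 10.25·1.359365) = 9.9362.

x* = 9.9362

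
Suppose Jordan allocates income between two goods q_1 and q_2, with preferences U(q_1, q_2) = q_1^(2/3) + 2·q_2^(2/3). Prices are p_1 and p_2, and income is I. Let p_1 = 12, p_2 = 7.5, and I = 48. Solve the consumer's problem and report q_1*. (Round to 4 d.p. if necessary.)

From the CES first-order condition, (1/2)·(q_2/q_1)^(1/3) = p_1/p_2.
Solve for the ratio: q_2/q_1 = [2·p_1/p_2]^(3).
With the ratio pinned down, the budget gives q_1* = I/(p_1 + p_2·(q_2/q_1)) and q_2* = (q_2/q_1)·q_1*.
Numerically q_2/q_1 = 32.768, so q_1* = 48/(12 + 7.5·32.768) = 0.1862.

q_1* = 0.1862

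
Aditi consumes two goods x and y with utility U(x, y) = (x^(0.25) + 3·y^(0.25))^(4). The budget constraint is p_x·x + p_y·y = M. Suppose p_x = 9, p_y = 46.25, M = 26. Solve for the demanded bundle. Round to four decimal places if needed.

x* = 0.8237, y* = 0.4019

Numerically y/x = 0.487906, so x* = 26/(9 + 46.25·0.487906) = 0.8237 and y* = 0.487906·0.8237 = 0.4019.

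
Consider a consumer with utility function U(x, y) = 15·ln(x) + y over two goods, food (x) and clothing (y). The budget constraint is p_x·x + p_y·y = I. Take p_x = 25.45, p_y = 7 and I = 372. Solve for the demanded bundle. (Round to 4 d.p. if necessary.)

x* = 4.1257, y* = 38.1429

MU_x = 15/x, MU_y = 1. Tangency: 15/x = p_x/p_y.
So x*(p_x,p_y) = 15·p_y/p_x, independent of income; and y* = (I − 15·p_y)/p_y.
At the given prices: x* = 15·7/25.45 = 4.1257, and y* = 38.1429.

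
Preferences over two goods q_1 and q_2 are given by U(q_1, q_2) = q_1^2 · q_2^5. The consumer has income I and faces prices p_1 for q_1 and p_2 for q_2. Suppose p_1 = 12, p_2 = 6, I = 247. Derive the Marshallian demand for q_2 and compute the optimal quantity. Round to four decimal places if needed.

q_2* = 29.4048

The MRS is (2/5)·q_2/q_1. Set MRS = p_1/p_2.
Rearranging, p_2·q_2 = (5/2)·p_1·q_1. Substituting into the budget gives p_1·q_1·(1 + (5/2)) = I.
Demand: q_1*(p_1,p_2,I) = 2/7·I/p_1 and q_2* = 5/7·I/p_2.
At p_1=12, p_2=6, I=247: q_2* = 5/7·247/6 = 29.4048.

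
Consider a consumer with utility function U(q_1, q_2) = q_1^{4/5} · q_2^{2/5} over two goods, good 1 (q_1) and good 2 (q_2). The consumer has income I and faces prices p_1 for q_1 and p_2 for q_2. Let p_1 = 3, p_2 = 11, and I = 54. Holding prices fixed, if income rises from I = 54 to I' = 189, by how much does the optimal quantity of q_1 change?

Δq_1* = 30

MU_q_1/MU_q_2 = (0.8·q_2)/(0.4·q_1); tangency sets this equal to p_1/p_2.
So 0.8·p_2·q_2 = 0.4·p_1·q_1; combined with the budget, a share 2/3 of income goes to q_1.
Demand: q_1*(p_1,p_2,I) = 2/3·I/p_1 and q_2* = 1/3·I/p_2.
At p_1=3, p_2=11, I=54: q_1* = 2/3·54/3 = 12.
At I' = 189: q_1* = 42. Change: 42 − 12 = 30.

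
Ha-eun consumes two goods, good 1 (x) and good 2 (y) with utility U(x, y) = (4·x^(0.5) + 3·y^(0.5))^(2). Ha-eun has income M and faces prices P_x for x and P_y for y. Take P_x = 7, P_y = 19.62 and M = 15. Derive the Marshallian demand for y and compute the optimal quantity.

y* = 0.1278

MU_x ∝ 4·x^(-0.5), MU_y ∝ 3·y^(-0.5), so MRS = (4/3)·(y/x)^(0.5) = P_x/P_y.
Solve for the ratio: y/x = [(3/4)·P_x/P_y]^(2).
With the ratio pinned down, the budget gives x* = M/(P_x + P_y·(y/x)) and y* = (y/x)·x*.
Numerically y/x = 0.071601, so x* = 15/(7 + 19.62·0.071601) = 1.7847 and y* = 0.071601·1.7847 = 0.1278.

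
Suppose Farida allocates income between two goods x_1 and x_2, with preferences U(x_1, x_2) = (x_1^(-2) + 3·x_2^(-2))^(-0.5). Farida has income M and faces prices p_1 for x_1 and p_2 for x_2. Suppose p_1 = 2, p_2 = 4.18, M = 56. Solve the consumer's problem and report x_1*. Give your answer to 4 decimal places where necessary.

MU_x_1 ∝ x_1^(-3), MU_x_2 ∝ 3·x_2^(-3), so MRS = (1/3)·(x_2/x_1)^(3) = p_1/p_2.
Solve for the ratio: x_2/x_1 = [3·p_1/p_2]^(1/3).
Substitute x_2 = (x_2/x_1)·x_1 into the budget: x_1* = M/(p_1 + p_2·(x_2/x_1)).
Numerically x_2/x_1 = 1.128041, so x_1* = 56/(2 + 4.18·1.128041) = 8.3393.

x_1* = 8.3393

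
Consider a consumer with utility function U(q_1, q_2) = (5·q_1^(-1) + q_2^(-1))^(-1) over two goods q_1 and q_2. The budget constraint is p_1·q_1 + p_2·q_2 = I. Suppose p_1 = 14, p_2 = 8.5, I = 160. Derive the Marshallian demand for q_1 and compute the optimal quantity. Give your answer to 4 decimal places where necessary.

From the CES first-order condition, 5·(q_2/q_1)^(2) = p_1/p_2.
Hence q_2/q_1 = ((1/5)·p_1/p_2)^(1/(2)), i.e. raised to the 0.5 power.
Substitute q_2 = (q_2/q_1)·q_1 into the budget: q_1* = I/(p_1 + p_2·(q_2/q_1)).
Numerically q_2/q_1 = 0.573944, so q_1* = 160/(14 + 8.5·0.573944) = 8.4752.

q_1* = 8.4752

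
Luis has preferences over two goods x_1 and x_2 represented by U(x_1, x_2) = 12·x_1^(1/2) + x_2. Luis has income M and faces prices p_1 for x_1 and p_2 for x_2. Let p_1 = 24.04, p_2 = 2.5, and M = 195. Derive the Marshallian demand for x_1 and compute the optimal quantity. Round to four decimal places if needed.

Set MRS = p_1/p_2: 6·x_1^(−1/2) = p_1/p_2.
Solve: √x_1 = 6·p_2/p_1, so x_1*(p_1,p_2) = (6·p_2/p_1)², and x_2* = (M − p_1·x_1*)/p_2.
Plugging in: x_1* = (6·2.5/24.04)² = 0.3893.

x_1* = 0.3893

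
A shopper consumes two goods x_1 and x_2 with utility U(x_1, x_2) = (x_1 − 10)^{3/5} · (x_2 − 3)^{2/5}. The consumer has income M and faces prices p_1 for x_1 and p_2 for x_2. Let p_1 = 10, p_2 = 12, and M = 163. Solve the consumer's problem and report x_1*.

x_1* = 11.62

This is Cobb-Douglas in (x_1−10, x_2−3): tangency gives 0.6·p_2·(x_2−3) = 0.4·p_1·(x_1−10).
After buying the subsistence bundle (10, 3), a share 0.6 of the remaining income goes to x_1: x_1* = 10 + 0.6·(M − 10p_1 − 3p_2)/p_1.
Discretionary income = 163 − 10·10 − 3·12 = 27; x_1* = 10 + 0.6·27/10 = 11.62.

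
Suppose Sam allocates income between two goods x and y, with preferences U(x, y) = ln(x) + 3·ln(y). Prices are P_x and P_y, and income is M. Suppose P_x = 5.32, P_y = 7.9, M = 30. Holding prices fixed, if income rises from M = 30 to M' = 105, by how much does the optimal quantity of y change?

MU_x/MU_y = (y)/(3·x); tangency sets this equal to P_x/P_y.
So P_y·y = 3·P_x·x; combined with the budget, a share 0.25 of income goes to x.
Demand: x*(P_x,P_y,M) = 0.25·M/P_x and y* = 0.75·M/P_y.
At P_x=5.32, P_y=7.9, M=30: y* = 0.75·30/7.9 = 2.8481.
At M' = 105: y* = 9.9684. Change: 9.9684 − 2.8481 = 7.1203.

Δy* = 7.1203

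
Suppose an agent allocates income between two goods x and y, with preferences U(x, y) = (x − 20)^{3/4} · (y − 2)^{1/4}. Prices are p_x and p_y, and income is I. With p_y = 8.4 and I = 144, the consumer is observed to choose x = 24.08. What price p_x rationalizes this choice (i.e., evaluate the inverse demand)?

Let x' = x−20, y' = y−2. MRS = 3·y'/x' = p_x/p_y.
After buying the subsistence bundle (20, 2), a share 0.75 of the remaining income goes to x: x* = 20 + 0.75·(I − 20p_x − 2p_y)/p_x.
Set x* = 24.08 in the demand function and solve for p_x: p_x = 5.

p_x = 5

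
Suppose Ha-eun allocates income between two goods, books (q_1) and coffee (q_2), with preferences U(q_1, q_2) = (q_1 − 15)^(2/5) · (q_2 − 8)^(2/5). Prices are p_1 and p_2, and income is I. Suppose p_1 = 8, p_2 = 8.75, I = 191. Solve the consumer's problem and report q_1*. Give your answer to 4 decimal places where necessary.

q_1* = 15.0625

This is Cobb-Douglas in (q_1−15, q_2−8): tangency gives 0.4·p_2·(q_2−8) = 0.4·p_1·(q_1−15).
After buying the subsistence bundle (15, 8), a share 0.5 of the remaining income goes to q_1: q_1* = 15 + 0.5·(I − 15p_1 − 8p_2)/p_1.
Discretionary income = 191 − 15·8 − 8·8.75 = 1; q_1* = 15 + 0.5·1/8 = 15.0625.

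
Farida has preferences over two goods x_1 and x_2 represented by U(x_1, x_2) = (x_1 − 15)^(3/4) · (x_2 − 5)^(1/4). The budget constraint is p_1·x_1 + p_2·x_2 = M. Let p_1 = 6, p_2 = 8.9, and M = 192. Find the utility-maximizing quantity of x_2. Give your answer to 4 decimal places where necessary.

MRS = 3·(x_2−5)/(x_1−15). Tangency with p_1/p_2 gives x_2−5 = (1/3)·(p_1/p_2)·(x_1−15).
Substituting into the budget: x_1* = 15 + 0.75·(M − 15·p_1 − 5·p_2)/p_1, and x_2* = 5 + 0.25·(…)/p_2.
Discretionary income = 192 − 15·6 − 5·8.9 = 57.5; x_2* = 5 + 0.25·57.5/8.9 = 6.6152.

x_2* = 6.6152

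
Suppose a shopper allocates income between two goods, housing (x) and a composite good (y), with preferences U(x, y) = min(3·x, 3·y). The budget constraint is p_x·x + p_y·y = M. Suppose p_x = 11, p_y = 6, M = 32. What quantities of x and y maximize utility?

x* = 1.8824, y* = 1.8824

Leontief preferences: the optimum is at the kink where x/3 = y/3, i.e. y = x.
Budget: p_x·x + p_y·x = M, so (3·p_x + 3·p_y)·x = 3·M.
Demand: x*(p_x,p_y,M) = 3·M/(3·p_x + 3·p_y), y* = 3·M/(3·p_x + 3·p_y).
Here 3·11 + 3·6 = 51, giving x* = 1.8824 and y* = 1.8824.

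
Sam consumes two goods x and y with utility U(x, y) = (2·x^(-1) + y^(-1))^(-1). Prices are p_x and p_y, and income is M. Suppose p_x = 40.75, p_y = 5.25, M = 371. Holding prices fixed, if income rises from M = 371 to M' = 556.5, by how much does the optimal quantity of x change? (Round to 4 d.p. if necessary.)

Δx* = 3.6307

MRS = MU_x/MU_y = 2·(y/x)^(2). Set equal to p_x/p_y.
Solve for the ratio: y/x = [(1/2)·p_x/p_y]^(0.5).
Substitute y = (y/x)·x into the budget: x* = M/(p_x + p_y·(y/x)).
Numerically y/x = 1.970013, so x* = 371/(40.75 + 5.25·1.970013) = 7.2613.
At M' = 556.5: x* = 10.892. Change: 10.892 − 7.2613 = 3.6307.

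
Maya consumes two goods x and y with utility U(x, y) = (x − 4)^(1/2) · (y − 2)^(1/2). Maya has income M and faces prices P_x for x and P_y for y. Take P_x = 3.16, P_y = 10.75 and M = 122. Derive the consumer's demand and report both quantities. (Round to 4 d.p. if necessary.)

x* = 17.9019, y* = 6.0865

MRS = (y−2)/(x−4). Tangency with P_x/P_y gives y−2 = (P_x/P_y)·(x−4).
After buying the subsistence bundle (4, 2), a share 0.5 of the remaining income goes to x: x* = 4 + 0.5·(M − 4P_x − 2P_y)/P_x.
Discretionary income = 122 − 4·3.16 − 2·10.75 = 87.86; x* = 4 + 0.5·87.86/3.16 = 17.9019; y* = 2 + 0.5·87.86/10.75 = 6.0865.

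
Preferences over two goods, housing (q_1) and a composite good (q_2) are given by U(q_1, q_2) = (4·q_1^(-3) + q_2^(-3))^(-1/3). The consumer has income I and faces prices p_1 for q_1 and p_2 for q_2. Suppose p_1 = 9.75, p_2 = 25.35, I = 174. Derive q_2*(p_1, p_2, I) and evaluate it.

q_2* = 4.0598

MRS = MU_q_1/MU_q_2 = 4·(q_2/q_1)^(4). Set equal to p_1/p_2.
Solve for the ratio: q_2/q_1 = [(1/4)·p_1/p_2]^(0.25).
Substitute q_2 = (q_2/q_1)·q_1 into the budget: q_1* = I/(p_1 + p_2·(q_2/q_1)).
Numerically q_2/q_1 = 0.556854, so q_1* = 174/(9.75 + 25.35·0.556854) = 7.2906 and q_2* = 0.556854·7.2906 = 4.0598.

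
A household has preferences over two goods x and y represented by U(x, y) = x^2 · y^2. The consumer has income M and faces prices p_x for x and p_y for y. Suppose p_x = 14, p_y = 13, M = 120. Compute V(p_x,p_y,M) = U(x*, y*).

V = 391.2571

MU_x/MU_y = (2·y)/(2·x); tangency sets this equal to p_x/p_y.
Rearranging, p_y·y = p_x·x. Substituting into the budget gives p_x·x·(1 + 1) = M.
Demand: x*(p_x,p_y,M) = 0.5·M/p_x and y* = 0.5·M/p_y.
At p_x=14, p_y=13, M=120: x* = 0.5·120/14 = 4.2857, y* = 4.6154.
Utility at the optimum: U(4.2857, 4.6154) = 391.2571.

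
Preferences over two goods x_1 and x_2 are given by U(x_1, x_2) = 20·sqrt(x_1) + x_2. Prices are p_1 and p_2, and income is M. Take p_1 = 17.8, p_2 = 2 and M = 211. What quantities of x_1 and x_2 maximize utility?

x_1* = 1.2625, x_2* = 94.264

Thus x_1* = (10·p_2/p_1)² — independent of M — with the rest of income spent on x_2.
Plugging in: x_1* = (10·2/17.8)² = 1.2625, x_2* = 94.264.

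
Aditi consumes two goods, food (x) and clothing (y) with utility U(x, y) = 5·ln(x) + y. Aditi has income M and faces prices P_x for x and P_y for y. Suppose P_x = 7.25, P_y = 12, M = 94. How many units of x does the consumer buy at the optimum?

MU_x = 5/x, MU_y = 1. Tangency: 5/x = P_x/P_y.
So x*(P_x,P_y) = 5·P_y/P_x, independent of income; and y* = (M − 5·P_y)/P_y.
At the given prices: x* = 5·12/7.25 = 8.2759.

x* = 8.2759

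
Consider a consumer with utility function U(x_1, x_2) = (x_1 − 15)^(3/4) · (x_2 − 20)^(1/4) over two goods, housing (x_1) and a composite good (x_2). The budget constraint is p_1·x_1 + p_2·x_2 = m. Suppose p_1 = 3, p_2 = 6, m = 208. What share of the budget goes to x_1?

Let x_1' = x_1−15, x_2' = x_2−20. MRS = 3·x_2'/x_1' = p_1/p_2.
After buying the subsistence bundle (15, 20), a share 0.75 of the remaining income goes to x_1: x_1* = 15 + 0.75·(m − 15p_1 − 20p_2)/p_1.
Discretionary income = 208 − 15·3 − 20·6 = 43; x_1* = 15 + 0.75·43/3 = 25.75; x_2* = 20 + 0.25·43/6 = 21.7917.
Expenditure on x_1: 3·25.75 = 77.25; share = 0.3714.

share on x_1 = 0.3714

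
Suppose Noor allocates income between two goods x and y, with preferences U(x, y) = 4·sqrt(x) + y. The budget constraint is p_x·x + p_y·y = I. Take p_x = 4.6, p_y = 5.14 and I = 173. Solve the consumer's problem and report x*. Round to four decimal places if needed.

Set MRS = p_x/p_y: 2·x^(−1/2) = p_x/p_y.
Thus x* = (2·p_y/p_x)² — independent of I — with the rest of income spent on y.
Plugging in: x* = (2·5.14/4.6)² = 4.9943.

x* = 4.9943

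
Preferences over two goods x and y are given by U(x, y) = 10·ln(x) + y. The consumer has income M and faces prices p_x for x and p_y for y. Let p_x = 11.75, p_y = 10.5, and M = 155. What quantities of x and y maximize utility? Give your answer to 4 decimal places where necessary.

x* = 8.9362, y* = 4.7619

Set MRS = p_x/p_y: (10/x)/1 = p_x/p_y.
So x*(p_x,p_y) = 10·p_y/p_x, independent of income; and y* = (M − 10·p_y)/p_y.
At the given prices: x* = 10·10.5/11.75 = 8.9362, and y* = 4.7619.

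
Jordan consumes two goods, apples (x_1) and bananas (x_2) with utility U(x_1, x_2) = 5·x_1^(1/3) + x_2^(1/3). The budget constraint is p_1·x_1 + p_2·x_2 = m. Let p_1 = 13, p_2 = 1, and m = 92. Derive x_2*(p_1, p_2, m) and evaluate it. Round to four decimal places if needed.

Substitute x_2 = (x_2/x_1)·x_1 into the budget: x_1* = m/(p_1 + p_2·(x_2/x_1)).
Numerically x_2/x_1 = 4.192374, so x_1* = 92/(13 + 1·4.192374) = 5.3512 and x_2* = 4.192374·5.3512 = 22.4343.

x_2* = 22.4343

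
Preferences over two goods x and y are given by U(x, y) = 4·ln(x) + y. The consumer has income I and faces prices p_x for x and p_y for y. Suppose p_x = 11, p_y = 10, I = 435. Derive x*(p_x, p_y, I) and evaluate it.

x* = 3.6364

So x*(p_x,p_y) = 4·p_y/p_x, independent of income; and y* = (I − 4·p_y)/p_y.
At the given prices: x* = 4·10/11 = 3.6364.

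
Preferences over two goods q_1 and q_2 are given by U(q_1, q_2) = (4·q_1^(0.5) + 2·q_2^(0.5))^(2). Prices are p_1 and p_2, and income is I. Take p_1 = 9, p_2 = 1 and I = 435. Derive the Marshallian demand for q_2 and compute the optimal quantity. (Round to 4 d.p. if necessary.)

q_2* = 301.1538

With the ratio pinned down, the budget gives q_1* = I/(p_1 + p_2·(q_2/q_1)) and q_2* = (q_2/q_1)·q_1*.
Numerically q_2/q_1 = 20.25, so q_1* = 435/(9 + 1·20.25) = 14.8718 and q_2* = 20.25·14.8718 = 301.1538.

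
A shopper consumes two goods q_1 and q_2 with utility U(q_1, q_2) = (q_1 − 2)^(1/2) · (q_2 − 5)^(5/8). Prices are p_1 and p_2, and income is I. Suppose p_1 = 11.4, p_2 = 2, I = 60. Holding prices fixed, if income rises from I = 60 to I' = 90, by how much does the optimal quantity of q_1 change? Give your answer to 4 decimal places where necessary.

Substituting into the budget: q_1* = 2 + 4/9·(I − 2·p_1 − 5·p_2)/p_1, and q_2* = 5 + 5/9·(…)/p_2.
Discretionary income = 60 − 2·11.4 − 5·2 = 27.2; q_1* = 2 + 4/9·27.2/11.4 = 3.0604.
At I' = 90: q_1* = 4.23. Change: 4.23 − 3.0604 = 1.1696.

Δq_1* = 1.1696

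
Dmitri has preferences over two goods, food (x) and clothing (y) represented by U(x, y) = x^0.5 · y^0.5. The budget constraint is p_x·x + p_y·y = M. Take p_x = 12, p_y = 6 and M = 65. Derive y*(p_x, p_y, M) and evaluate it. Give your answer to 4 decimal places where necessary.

MU_x/MU_y = (0.5·y)/(0.5·x); tangency sets this equal to p_x/p_y.
So 0.5·p_y·y = 0.5·p_x·x; combined with the budget, a share 0.5 of income goes to x.
Demand: x*(p_x,p_y,M) = 0.5·M/p_x and y* = 0.5·M/p_y.
At p_x=12, p_y=6, M=65: y* = 0.5·65/6 = 5.4167.

y* = 5.4167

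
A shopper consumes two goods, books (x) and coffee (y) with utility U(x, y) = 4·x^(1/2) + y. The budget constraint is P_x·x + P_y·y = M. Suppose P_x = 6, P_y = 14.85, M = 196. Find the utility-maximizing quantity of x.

Thus x* = (2·P_y/P_x)² — independent of M — with the rest of income spent on y.
Plugging in: x* = (2·14.85/6)² = 24.5025.

x* = 24.5025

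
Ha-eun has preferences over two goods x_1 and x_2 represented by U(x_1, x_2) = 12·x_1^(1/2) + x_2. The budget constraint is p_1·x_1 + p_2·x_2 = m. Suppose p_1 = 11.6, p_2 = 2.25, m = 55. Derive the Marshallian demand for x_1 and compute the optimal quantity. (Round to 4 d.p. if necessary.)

Utility is quasi-linear in x_2; the FOC for x_1 is 6/√x_1 = p_1/p_2.
Thus x_1* = (6·p_2/p_1)² — independent of m — with the rest of income spent on x_2.
Plugging in: x_1* = (6·2.25/11.6)² = 1.3544.

x_1* = 1.3544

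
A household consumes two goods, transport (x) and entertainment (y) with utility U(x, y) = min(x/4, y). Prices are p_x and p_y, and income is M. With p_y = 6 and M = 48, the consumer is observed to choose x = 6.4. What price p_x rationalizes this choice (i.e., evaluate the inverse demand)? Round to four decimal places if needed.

Leontief preferences: the optimum is at the kink where x/4 = y/1, i.e. y = (1/4)·x.
Budget: p_x·x + p_y·(1/4)·x = M, so (4·p_x + p_y)·x = 4·M.
Demand: x*(p_x,p_y,M) = 4·M/(4·p_x + p_y), y* = M/(4·p_x + p_y).
Set x* = 6.4 in the demand function and solve for p_x: p_x = 6.

p_x = 6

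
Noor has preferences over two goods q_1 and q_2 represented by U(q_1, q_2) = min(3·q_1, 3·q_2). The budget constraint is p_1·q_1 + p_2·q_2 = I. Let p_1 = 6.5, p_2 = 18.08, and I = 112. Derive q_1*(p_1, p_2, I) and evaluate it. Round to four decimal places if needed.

q_1* = 4.5566

Leontief preferences: the optimum is at the kink where q_1/3 = q_2/3, i.e. q_2 = q_1.
Budget: p_1·q_1 + p_2·q_1 = I, so (3·p_1 + 3·p_2)·q_1 = 3·I.
Demand: q_1*(p_1,p_2,I) = 3·I/(3·p_1 + 3·p_2), q_2* = 3·I/(3·p_1 + 3·p_2).
Here 3·6.5 + 3·18.08 = 73.74, giving q_1* = 4.5566.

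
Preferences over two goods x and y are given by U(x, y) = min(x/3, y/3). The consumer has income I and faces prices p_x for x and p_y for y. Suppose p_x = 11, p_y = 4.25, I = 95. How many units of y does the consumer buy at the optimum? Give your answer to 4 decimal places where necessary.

y* = 6.2295

With perfect complements, no substitution: consume in ratio x:y = 3:3.
Budget: p_x·x + p_y·x = I, so (3·p_x + 3·p_y)·x = 3·I.
Demand: x*(p_x,p_y,I) = 3·I/(3·p_x + 3·p_y), y* = 3·I/(3·p_x + 3·p_y).
Here 3·11 + 3·4.25 = 45.75, giving y* = 6.2295.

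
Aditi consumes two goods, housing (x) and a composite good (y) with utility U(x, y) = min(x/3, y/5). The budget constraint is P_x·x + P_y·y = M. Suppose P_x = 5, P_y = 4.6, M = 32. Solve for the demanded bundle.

With perfect complements, no substitution: consume in ratio x:y = 3:5.
Budget: P_x·x + P_y·(5/3)·x = M, so (3·P_x + 5·P_y)·x = 3·M.
Demand: x*(P_x,P_y,M) = 3·M/(3·P_x + 5·P_y), y* = 5·M/(3·P_x + 5·P_y).
Here 3·5 + 5·4.6 = 38, giving x* = 2.5263 and y* = 4.2105.

x* = 2.5263, y* = 4.2105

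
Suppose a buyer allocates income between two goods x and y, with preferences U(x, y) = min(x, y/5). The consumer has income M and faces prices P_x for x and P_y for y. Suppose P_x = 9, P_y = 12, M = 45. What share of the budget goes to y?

share on y = 0.8696

Leontief preferences: the optimum is at the kink where x/1 = y/5, i.e. y = 5·x.
Budget: P_x·x + P_y·5·x = M, so (P_x + 5·P_y)·x = M.
Demand: x*(P_x,P_y,M) = M/(P_x + 5·P_y), y* = 5·M/(P_x + 5·P_y).
Here 9 + 5·12 = 69, giving x* = 0.6522 and y* = 3.2609.
Expenditure on y: 12·3.2609 = 39.1304; share = 0.8696.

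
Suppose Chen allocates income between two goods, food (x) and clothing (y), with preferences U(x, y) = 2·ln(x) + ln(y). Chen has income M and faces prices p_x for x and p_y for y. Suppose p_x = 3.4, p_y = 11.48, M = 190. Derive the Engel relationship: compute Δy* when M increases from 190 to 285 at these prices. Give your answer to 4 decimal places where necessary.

MU_x/MU_y = (2·y)/(x); tangency sets this equal to p_x/p_y.
Rearranging, p_y·y = (1/2)·p_x·x. Substituting into the budget gives p_x·x·(1 + (1/2)) = M.
Demand: x*(p_x,p_y,M) = 2/3·M/p_x and y* = 1/3·M/p_y.
At p_x=3.4, p_y=11.48, M=190: y* = 1/3·190/11.48 = 5.5168.
At M' = 285: y* = 8.2753. Change: 8.2753 − 5.5168 = 2.7584.

Δy* = 2.7584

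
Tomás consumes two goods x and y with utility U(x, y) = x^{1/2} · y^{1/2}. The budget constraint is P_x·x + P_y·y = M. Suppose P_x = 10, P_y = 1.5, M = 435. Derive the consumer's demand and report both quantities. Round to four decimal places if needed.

Tangency: MRS = y/x = P_x/P_y.
So 0.5·P_y·y = 0.5·P_x·x; combined with the budget, a share 0.5 of income goes to x.
Demand: x*(P_x,P_y,M) = 0.5·M/P_x and y* = 0.5·M/P_y.
At P_x=10, P_y=1.5, M=435: x* = 0.5·435/10 = 21.75, y* = 145.

x* = 21.75, y* = 145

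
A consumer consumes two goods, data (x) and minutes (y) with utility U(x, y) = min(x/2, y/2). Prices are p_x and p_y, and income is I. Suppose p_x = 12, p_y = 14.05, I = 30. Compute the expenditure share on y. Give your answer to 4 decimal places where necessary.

share on y = 0.5393

Demand: x*(p_x,p_y,I) = 2·I/(2·p_x + 2·p_y), y* = 2·I/(2·p_x + 2·p_y).
Here 2·12 + 2·14.05 = 52.1, giving x* = 1.1516 and y* = 1.1516.
Expenditure on y: 14.05·1.1516 = 16.1804; share = 0.5393.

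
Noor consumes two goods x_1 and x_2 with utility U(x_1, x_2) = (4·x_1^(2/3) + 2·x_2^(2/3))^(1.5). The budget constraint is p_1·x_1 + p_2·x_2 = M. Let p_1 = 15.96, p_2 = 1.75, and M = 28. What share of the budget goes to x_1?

share on x_1 = 0.0877

MRS = MU_x_1/MU_x_2 = 2·(x_2/x_1)^(1/3). Set equal to p_1/p_2.
Hence x_2/x_1 = ((1/2)·p_1/p_2)^(1/(1/3)), i.e. raised to the 3 power.
Substitute x_2 = (x_2/x_1)·x_1 into the budget: x_1* = M/(p_1 + p_2·(x_2/x_1)).
Numerically x_2/x_1 = 94.818816, so x_1* = 28/(15.96 + 1.75·94.818816) = 0.1539 and x_2* = 94.818816·0.1539 = 14.5961.
Expenditure on x_1: 15.96·0.1539 = 2.4568; share = 0.0877.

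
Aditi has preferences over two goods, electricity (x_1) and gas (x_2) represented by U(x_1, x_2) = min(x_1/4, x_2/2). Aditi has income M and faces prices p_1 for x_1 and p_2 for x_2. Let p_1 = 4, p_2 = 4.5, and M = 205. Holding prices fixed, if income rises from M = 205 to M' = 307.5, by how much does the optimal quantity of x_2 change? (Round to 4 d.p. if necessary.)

Demand: x_1*(p_1,p_2,M) = 4·M/(4·p_1 + 2·p_2), x_2* = 2·M/(4·p_1 + 2·p_2).
Here 4·4 + 2·4.5 = 25, giving x_2* = 16.4.
At M' = 307.5: x_2* = 24.6. Change: 24.6 − 16.4 = 8.2.

Δx_2* = 8.2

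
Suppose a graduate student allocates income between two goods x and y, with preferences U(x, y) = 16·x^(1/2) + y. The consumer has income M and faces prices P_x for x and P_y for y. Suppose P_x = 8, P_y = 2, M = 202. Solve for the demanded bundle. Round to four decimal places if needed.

x* = 4, y* = 85

MU_x = 8/√x, MU_y = 1. Tangency: 8/√x = P_x/P_y.
Solve: √x = 8·P_y/P_x, so x*(P_x,P_y) = (8·P_y/P_x)², and y* = (M − P_x·x*)/P_y.
Plugging in: x* = (8·2/8)² = 4, y* = 85.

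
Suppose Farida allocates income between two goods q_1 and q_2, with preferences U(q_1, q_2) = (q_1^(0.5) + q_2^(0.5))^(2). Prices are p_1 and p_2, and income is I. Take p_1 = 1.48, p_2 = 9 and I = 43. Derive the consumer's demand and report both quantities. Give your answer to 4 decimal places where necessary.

MRS = MU_q_1/MU_q_2 = (q_2/q_1)^(0.5). Set equal to p_1/p_2.
Hence q_2/q_1 = (p_1/p_2)^(1/(0.5)), i.e. raised to the 2 power.
With the ratio pinned down, the budget gives q_1* = I/(p_1 + p_2·(q_2/q_1)) and q_2* = (q_2/q_1)·q_1*.
Numerically q_2/q_1 = 0.027042, so q_1* = 43/(1.48 + 9·0.027042) = 24.951 and q_2* = 0.027042·24.951 = 0.6747.

q_1* = 24.951, q_2* = 0.6747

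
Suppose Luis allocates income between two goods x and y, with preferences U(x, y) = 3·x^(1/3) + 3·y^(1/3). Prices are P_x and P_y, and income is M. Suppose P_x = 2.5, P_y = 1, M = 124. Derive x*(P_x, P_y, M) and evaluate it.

x* = 19.2163

MRS = MU_x/MU_y = (y/x)^(2/3). Set equal to P_x/P_y.
Hence y/x = (P_x/P_y)^(1/(2/3)), i.e. raised to the 1.5 power.
With the ratio pinned down, the budget gives x* = M/(P_x + P_y·(y/x)) and y* = (y/x)·x*.
Numerically y/x = 3.952847, so x* = 124/(2.5 + 1·3.952847) = 19.2163.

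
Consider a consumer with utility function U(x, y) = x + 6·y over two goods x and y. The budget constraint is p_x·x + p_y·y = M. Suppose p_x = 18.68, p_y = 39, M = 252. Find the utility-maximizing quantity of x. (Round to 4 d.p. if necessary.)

x* = 0

Perfect substitutes: compare marginal utility per dollar. 1/p_x vs 6/p_y → 0.0535 vs 0.1538.
y gives more utility per dollar, so spend all income on y: y* = M/p_y, x* = 0.
Numerically: x* = 0, y* = 6.4615.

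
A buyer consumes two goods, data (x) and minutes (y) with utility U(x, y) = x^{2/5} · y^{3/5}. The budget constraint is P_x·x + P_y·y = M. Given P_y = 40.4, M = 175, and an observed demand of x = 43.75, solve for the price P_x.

The MRS is (2/3)·y/x. Set MRS = P_x/P_y.
Rearranging, P_y·y = (3/2)·P_x·x. Substituting into the budget gives P_x·x·(1 + (3/2)) = M.
Demand: x*(P_x,P_y,M) = 0.4·M/P_x and y* = 0.6·M/P_y.
Set x* = 43.75 in the demand function and solve for P_x: P_x = 1.6.

P_x = 1.6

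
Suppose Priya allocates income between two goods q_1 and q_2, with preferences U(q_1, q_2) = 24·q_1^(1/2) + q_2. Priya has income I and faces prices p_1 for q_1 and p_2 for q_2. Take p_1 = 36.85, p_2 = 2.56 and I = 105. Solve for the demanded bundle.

q_1* = 0.695, q_2* = 31.0118

Utility is quasi-linear in q_2; the FOC for q_1 is 12/√q_1 = p_1/p_2.
Solve: √q_1 = 12·p_2/p_1, so q_1*(p_1,p_2) = (12·p_2/p_1)², and q_2* = (I − p_1·q_1*)/p_2.
Plugging in: q_1* = (12·2.56/36.85)² = 0.695, q_2* = 31.0118.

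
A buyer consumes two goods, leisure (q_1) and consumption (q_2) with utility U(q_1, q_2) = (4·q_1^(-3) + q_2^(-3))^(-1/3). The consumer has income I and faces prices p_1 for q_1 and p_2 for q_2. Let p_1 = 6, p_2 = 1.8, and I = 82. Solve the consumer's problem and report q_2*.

MRS = MU_q_1/MU_q_2 = 4·(q_2/q_1)^(4). Set equal to p_1/p_2.
Hence q_2/q_1 = ((1/4)·p_1/p_2)^(1/(4)), i.e. raised to the 0.25 power.
With the ratio pinned down, the budget gives q_1* = I/(p_1 + p_2·(q_2/q_1)) and q_2* = (q_2/q_1)·q_1*.
Numerically q_2/q_1 = 0.955443, so q_1* = 82/(6 + 1.8·0.955443) = 10.622 and q_2* = 0.955443·10.622 = 10.1488.

q_2* = 10.1488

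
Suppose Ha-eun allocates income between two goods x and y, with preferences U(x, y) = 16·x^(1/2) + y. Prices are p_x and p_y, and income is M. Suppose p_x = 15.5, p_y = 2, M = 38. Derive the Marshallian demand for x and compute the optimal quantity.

Set MRS = p_x/p_y: 8·x^(−1/2) = p_x/p_y.
Solve: √x = 8·p_y/p_x, so x*(p_x,p_y) = (8·p_y/p_x)², and y* = (M − p_x·x*)/p_y.
Plugging in: x* = (8·2/15.5)² = 1.0656.

x* = 1.0656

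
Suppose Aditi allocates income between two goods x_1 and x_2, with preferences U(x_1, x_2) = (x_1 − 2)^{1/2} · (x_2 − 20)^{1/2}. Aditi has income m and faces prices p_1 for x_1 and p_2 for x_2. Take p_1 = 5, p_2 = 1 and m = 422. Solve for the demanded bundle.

x_1* = 41.2, x_2* = 216

Let x_1' = x_1−2, x_2' = x_2−20. MRS = x_2'/x_1' = p_1/p_2.
Substituting into the budget: x_1* = 2 + 0.5·(m − 2·p_1 − 20·p_2)/p_1, and x_2* = 20 + 0.5·(…)/p_2.
Discretionary income = 422 − 2·5 − 20·1 = 392; x_1* = 2 + 0.5·392/5 = 41.2; x_2* = 20 + 0.5·392/1 = 216.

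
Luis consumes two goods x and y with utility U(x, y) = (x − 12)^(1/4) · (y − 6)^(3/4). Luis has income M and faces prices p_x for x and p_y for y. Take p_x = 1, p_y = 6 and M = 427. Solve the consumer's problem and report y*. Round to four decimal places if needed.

This is Cobb-Douglas in (x−12, y−6): tangency gives 0.25·p_y·(y−6) = 0.75·p_x·(x−12).
After buying the subsistence bundle (12, 6), a share 0.25 of the remaining income goes to x: x* = 12 + 0.25·(M − 12p_x − 6p_y)/p_x.
Discretionary income = 427 − 12·1 − 6·6 = 379; y* = 6 + 0.75·379/6 = 53.375.

y* = 53.375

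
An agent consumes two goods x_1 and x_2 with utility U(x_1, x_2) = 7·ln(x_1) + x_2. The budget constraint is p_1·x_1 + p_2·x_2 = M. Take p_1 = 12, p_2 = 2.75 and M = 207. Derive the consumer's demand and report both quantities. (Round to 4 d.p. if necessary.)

Set MRS = p_1/p_2: (7/x_1)/1 = p_1/p_2.
So x_1*(p_1,p_2) = 7·p_2/p_1, independent of income; and x_2* = (M − 7·p_2)/p_2.
At the given prices: x_1* = 7·2.75/12 = 1.6042, and x_2* = 68.2727.

x_1* = 1.6042, x_2* = 68.2727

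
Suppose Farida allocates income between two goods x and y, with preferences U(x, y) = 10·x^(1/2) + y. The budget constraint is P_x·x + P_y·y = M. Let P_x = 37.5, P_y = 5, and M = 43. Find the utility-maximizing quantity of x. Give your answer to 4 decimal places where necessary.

x* = 0.4444

Thus x* = (5·P_y/P_x)² — independent of M — with the rest of income spent on y.
Plugging in: x* = (5·5/37.5)² = 0.4444.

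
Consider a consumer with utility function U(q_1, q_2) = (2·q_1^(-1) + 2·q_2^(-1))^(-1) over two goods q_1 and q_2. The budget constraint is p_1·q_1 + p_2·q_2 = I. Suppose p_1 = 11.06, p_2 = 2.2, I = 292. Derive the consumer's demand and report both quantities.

From the CES first-order condition, (q_2/q_1)^(2) = p_1/p_2.
Hence q_2/q_1 = (p_1/p_2)^(1/(2)), i.e. raised to the 0.5 power.
With the ratio pinned down, the budget gives q_1* = I/(p_1 + p_2·(q_2/q_1)) and q_2* = (q_2/q_1)·q_1*.
Numerically q_2/q_1 = 2.242158, so q_1* = 292/(11.06 + 2.2·2.242158) = 18.2583 and q_2* = 2.242158·18.2583 = 40.9379.

q_1* = 18.2583, q_2* = 40.9379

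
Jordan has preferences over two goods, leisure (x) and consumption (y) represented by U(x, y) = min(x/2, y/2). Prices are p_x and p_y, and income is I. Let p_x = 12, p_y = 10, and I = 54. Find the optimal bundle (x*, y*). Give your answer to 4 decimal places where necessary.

x* = 2.4545, y* = 2.4545

With perfect complements, no substitution: consume in ratio x:y = 2:2.
Budget: p_x·x + p_y·x = I, so (2·p_x + 2·p_y)·x = 2·I.
Demand: x*(p_x,p_y,I) = 2·I/(2·p_x + 2·p_y), y* = 2·I/(2·p_x + 2·p_y).
Here 2·12 + 2·10 = 44, giving x* = 2.4545 and y* = 2.4545.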